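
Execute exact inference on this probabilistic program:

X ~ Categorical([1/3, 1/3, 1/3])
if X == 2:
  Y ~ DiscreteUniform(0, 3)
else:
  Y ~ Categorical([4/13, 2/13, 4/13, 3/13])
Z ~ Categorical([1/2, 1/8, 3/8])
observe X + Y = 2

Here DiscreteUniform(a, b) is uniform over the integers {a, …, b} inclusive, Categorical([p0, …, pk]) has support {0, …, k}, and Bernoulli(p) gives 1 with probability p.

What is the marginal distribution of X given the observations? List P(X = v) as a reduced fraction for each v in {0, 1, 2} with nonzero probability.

P(X=0) = 16/37, P(X=1) = 8/37, P(X=2) = 13/37

Enumerate traces; 9 have nonzero weight after conditioning:
  (X=0, Y=2, Z=0) weight 2/39
  (X=0, Y=2, Z=1) weight 1/78
  (X=0, Y=2, Z=2) weight 1/26
  (X=1, Y=1, Z=0) weight 1/39
  (X=1, Y=1, Z=1) weight 1/156
  (X=1, Y=1, Z=2) weight 1/52
  (X=2, Y=0, Z=0) weight 1/24
  (X=2, Y=0, Z=1) weight 1/96
  … 1 more
Group by X:
  weight(X=0) = 4/39
  weight(X=1) = 2/39
  weight(X=2) = 1/12
Total weight = 4/39 + 2/39 + 1/12 = 37/156
P(X=0 | obs) = 4/39 / 37/156 = 16/37
P(X=1 | obs) = 2/39 / 37/156 = 8/37
P(X=2 | obs) = 1/12 / 37/156 = 13/37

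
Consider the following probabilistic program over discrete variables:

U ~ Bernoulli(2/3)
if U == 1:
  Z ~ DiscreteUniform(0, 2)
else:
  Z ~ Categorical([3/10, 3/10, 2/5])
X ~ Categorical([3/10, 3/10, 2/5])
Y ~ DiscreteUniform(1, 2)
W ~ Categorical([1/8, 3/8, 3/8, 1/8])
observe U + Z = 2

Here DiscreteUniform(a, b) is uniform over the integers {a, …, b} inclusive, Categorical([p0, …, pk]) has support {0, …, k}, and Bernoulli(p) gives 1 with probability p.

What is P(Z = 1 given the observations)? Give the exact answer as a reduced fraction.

Enumerate traces; 48 have nonzero weight after conditioning:
  (U=0, Z=2, X=0, Y=1, W=0) weight 1/400
  (U=0, Z=2, X=0, Y=1, W=1) weight 3/400
  (U=0, Z=2, X=0, Y=1, W=2) weight 3/400
  (U=0, Z=2, X=0, Y=1, W=3) weight 1/400
  (U=0, Z=2, X=0, Y=2, W=0) weight 1/400
  (U=0, Z=2, X=0, Y=2, W=1) weight 3/400
  (U=0, Z=2, X=0, Y=2, W=2) weight 3/400
  (U=0, Z=2, X=0, Y=2, W=3) weight 1/400
  (U=1, Z=1, X=0, Y=1, W=0) weight 1/240
  … 39 more
Group by Z:
  weight(Z=1) = 2/9
  weight(Z=2) = 2/15
Total weight = 2/9 + 2/15 = 16/45
P(Z=1 | obs) = 2/9 / 16/45 = 5/8
P(Z=2 | obs) = 2/15 / 16/45 = 3/8

P(Z = 1 | obs) = 5/8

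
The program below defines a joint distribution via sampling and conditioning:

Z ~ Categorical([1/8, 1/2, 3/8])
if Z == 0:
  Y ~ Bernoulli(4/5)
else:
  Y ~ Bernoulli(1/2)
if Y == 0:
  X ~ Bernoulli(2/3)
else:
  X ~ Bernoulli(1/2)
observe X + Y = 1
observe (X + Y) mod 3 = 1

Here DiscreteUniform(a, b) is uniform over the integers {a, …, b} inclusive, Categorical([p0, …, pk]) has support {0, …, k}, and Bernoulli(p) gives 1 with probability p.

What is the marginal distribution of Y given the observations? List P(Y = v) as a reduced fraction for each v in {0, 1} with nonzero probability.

Enumerate traces; 6 have nonzero weight after conditioning:
  (Z=0, Y=0, X=1) weight 1/60
  (Z=0, Y=1, X=0) weight 1/20
  (Z=1, Y=0, X=1) weight 1/6
  (Z=1, Y=1, X=0) weight 1/8
  (Z=2, Y=0, X=1) weight 1/8
  (Z=2, Y=1, X=0) weight 3/32
Group by Y:
  weight(Y=0) = 37/120
  weight(Y=1) = 43/160
Total weight = 37/120 + 43/160 = 277/480
P(Y=0 | obs) = 37/120 / 277/480 = 148/277
P(Y=1 | obs) = 43/160 / 277/480 = 129/277

P(Y=0) = 148/277, P(Y=1) = 129/277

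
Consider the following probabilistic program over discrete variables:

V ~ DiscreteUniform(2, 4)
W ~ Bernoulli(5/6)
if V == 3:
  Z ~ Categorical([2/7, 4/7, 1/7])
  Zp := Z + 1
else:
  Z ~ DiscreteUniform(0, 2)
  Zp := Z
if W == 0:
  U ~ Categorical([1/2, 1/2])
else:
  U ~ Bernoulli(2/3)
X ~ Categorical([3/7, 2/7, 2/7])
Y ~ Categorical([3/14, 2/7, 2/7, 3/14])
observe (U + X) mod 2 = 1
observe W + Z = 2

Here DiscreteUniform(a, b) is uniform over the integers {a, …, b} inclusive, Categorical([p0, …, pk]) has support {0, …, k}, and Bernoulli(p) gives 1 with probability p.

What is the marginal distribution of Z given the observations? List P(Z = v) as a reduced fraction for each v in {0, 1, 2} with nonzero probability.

Enumerate traces; 72 have nonzero weight after conditioning:
  (V=2, W=0, Z=2, U=0, X=1, Y=0) weight 1/1764
  (V=2, W=0, Z=2, U=0, X=1, Y=1) weight 1/1323
  (V=2, W=0, Z=2, U=0, X=1, Y=2) weight 1/1323
  (V=2, W=0, Z=2, U=0, X=1, Y=3) weight 1/1764
  (V=2, W=0, Z=2, U=1, X=0, Y=0) weight 1/1176
  (V=2, W=0, Z=2, U=1, X=0, Y=1) weight 1/882
  (V=2, W=0, Z=2, U=1, X=0, Y=2) weight 1/882
  (V=2, W=0, Z=2, U=1, X=0, Y=3) weight 1/1176
  (V=2, W=1, Z=1, U=0, X=1, Y=0) weight 5/2646
  … 63 more
Group by Z:
  weight(Z=1) = 260/1323
  weight(Z=2) = 17/756
Total weight = 260/1323 + 17/756 = 1159/5292
P(Z=1 | obs) = 260/1323 / 1159/5292 = 1040/1159
P(Z=2 | obs) = 17/756 / 1159/5292 = 119/1159

P(Z=1) = 1040/1159, P(Z=2) = 119/1159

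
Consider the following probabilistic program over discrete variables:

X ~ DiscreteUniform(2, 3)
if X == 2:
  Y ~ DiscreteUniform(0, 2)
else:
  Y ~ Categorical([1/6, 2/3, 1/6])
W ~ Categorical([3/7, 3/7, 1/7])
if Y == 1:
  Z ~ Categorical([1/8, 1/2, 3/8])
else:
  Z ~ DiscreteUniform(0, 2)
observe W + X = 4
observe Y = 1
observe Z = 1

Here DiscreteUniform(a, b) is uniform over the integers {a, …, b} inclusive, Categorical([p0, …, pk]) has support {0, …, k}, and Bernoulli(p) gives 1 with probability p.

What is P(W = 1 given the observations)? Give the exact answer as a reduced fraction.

P(W = 1 | obs) = 6/7

Enumerate traces; 2 have nonzero weight after conditioning:
  (X=2, Y=1, W=2, Z=1) weight 1/84
  (X=3, Y=1, W=1, Z=1) weight 1/14
Group by W:
  weight(W=1) = 1/14
  weight(W=2) = 1/84
Total weight = 1/14 + 1/84 = 1/12
P(W=1 | obs) = 1/14 / 1/12 = 6/7
P(W=2 | obs) = 1/84 / 1/12 = 1/7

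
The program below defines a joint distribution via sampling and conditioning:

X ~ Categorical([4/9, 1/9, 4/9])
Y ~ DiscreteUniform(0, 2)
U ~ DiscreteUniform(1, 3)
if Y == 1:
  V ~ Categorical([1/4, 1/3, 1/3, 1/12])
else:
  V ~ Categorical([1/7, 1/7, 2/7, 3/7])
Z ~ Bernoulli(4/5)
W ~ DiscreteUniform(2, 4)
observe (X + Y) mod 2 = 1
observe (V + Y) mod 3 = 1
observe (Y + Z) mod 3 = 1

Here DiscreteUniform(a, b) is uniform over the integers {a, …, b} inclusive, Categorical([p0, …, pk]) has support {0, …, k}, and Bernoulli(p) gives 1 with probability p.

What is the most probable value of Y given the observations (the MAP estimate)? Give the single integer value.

argmax_v P(Y = v | obs) = 1

Enumerate traces; 45 have nonzero weight after conditioning:
  (X=0, Y=1, U=1, V=0, Z=0, W=2) weight 1/1215
  (X=0, Y=1, U=1, V=0, Z=0, W=3) weight 1/1215
  (X=0, Y=1, U=1, V=0, Z=0, W=4) weight 1/1215
  (X=0, Y=1, U=1, V=3, Z=0, W=2) weight 1/3645
  (X=0, Y=1, U=1, V=3, Z=0, W=3) weight 1/3645
  (X=0, Y=1, U=1, V=3, Z=0, W=4) weight 1/3645
  (X=0, Y=1, U=2, V=0, Z=0, W=2) weight 1/1215
  (X=0, Y=1, U=2, V=0, Z=0, W=3) weight 1/1215
  (X=1, Y=0, U=1, V=1, Z=1, W=2) weight 4/8505
  … 36 more
Group by Y:
  weight(Y=0) = 4/945
  weight(Y=1) = 8/405
Total weight = 4/945 + 8/405 = 68/2835
P(Y=0 | obs) = 4/945 / 68/2835 = 3/17
P(Y=1 | obs) = 8/405 / 68/2835 = 14/17
argmax = 1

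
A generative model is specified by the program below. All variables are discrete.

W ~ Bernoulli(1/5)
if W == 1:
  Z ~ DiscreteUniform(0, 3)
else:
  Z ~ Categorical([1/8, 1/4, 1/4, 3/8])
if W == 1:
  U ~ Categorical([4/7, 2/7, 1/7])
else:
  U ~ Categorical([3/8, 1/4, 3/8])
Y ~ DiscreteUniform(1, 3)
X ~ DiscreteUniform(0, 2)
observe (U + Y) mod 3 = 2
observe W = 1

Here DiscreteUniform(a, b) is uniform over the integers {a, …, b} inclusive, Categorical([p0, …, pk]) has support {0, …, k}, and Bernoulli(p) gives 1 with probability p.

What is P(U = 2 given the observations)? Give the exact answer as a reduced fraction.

P(U = 2 | obs) = 1/7

Enumerate traces; 36 have nonzero weight after conditioning:
  (W=1, Z=0, U=0, Y=2, X=0) weight 1/315
  (W=1, Z=0, U=0, Y=2, X=1) weight 1/315
  (W=1, Z=0, U=0, Y=2, X=2) weight 1/315
  (W=1, Z=0, U=1, Y=1, X=0) weight 1/630
  (W=1, Z=0, U=1, Y=1, X=1) weight 1/630
  (W=1, Z=0, U=1, Y=1, X=2) weight 1/630
  (W=1, Z=0, U=2, Y=3, X=0) weight 1/1260
  (W=1, Z=0, U=2, Y=3, X=1) weight 1/1260
  … 28 more
Group by U:
  weight(U=0) = 4/105
  weight(U=1) = 2/105
  weight(U=2) = 1/105
Total weight = 4/105 + 2/105 + 1/105 = 1/15
P(U=0 | obs) = 4/105 / 1/15 = 4/7
P(U=1 | obs) = 2/105 / 1/15 = 2/7
P(U=2 | obs) = 1/105 / 1/15 = 1/7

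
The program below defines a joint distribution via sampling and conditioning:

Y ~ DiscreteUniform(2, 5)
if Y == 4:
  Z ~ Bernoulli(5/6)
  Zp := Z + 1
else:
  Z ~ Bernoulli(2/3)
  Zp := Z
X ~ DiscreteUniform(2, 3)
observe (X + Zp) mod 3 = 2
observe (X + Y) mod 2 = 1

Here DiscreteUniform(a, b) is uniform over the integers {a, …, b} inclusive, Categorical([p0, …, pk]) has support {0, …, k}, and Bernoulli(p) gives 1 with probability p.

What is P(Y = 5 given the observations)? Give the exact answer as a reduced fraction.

P(Y = 5 | obs) = 2/9

Enumerate traces; 3 have nonzero weight after conditioning:
  (Y=3, Z=0, X=2) weight 1/24
  (Y=4, Z=1, X=3) weight 5/48
  (Y=5, Z=0, X=2) weight 1/24
Group by Y:
  weight(Y=3) = 1/24
  weight(Y=4) = 5/48
  weight(Y=5) = 1/24
Total weight = 1/24 + 5/48 + 1/24 = 3/16
P(Y=3 | obs) = 1/24 / 3/16 = 2/9
P(Y=4 | obs) = 5/48 / 3/16 = 5/9
P(Y=5 | obs) = 1/24 / 3/16 = 2/9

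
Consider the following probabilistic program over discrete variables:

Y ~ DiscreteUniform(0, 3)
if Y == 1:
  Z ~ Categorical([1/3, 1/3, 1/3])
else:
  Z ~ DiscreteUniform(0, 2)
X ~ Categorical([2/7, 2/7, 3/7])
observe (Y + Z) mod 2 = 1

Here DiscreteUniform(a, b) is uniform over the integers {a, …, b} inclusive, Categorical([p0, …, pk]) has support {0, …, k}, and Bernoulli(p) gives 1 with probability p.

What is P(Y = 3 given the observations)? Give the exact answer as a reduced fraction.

P(Y = 3 | obs) = 1/3

Enumerate traces; 18 have nonzero weight after conditioning:
  (Y=0, Z=1, X=0) weight 1/42
  (Y=0, Z=1, X=1) weight 1/42
  (Y=0, Z=1, X=2) weight 1/28
  (Y=1, Z=0, X=0) weight 1/42
  (Y=1, Z=0, X=1) weight 1/42
  (Y=1, Z=0, X=2) weight 1/28
  (Y=1, Z=2, X=0) weight 1/42
  (Y=1, Z=2, X=1) weight 1/42
  (Y=2, Z=1, X=0) weight 1/42
  (Y=3, Z=0, X=0) weight 1/42
  … 8 more
Group by Y:
  weight(Y=0) = 1/12
  weight(Y=1) = 1/6
  weight(Y=2) = 1/12
  weight(Y=3) = 1/6
Total weight = 1/12 + 1/6 + 1/12 + 1/6 = 1/2
P(Y=0 | obs) = 1/12 / 1/2 = 1/6
P(Y=1 | obs) = 1/6 / 1/2 = 1/3
P(Y=2 | obs) = 1/12 / 1/2 = 1/6
P(Y=3 | obs) = 1/6 / 1/2 = 1/3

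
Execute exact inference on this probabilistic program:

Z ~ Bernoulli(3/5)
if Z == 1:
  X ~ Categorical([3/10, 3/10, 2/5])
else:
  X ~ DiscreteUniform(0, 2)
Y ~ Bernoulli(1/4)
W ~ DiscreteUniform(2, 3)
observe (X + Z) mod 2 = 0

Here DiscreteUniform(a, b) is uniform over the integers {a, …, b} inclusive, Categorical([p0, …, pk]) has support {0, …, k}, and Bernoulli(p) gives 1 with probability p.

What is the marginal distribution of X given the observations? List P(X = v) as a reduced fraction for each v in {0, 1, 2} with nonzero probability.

Enumerate traces; 12 have nonzero weight after conditioning:
  (Z=0, X=0, Y=0, W=2) weight 1/20
  (Z=0, X=0, Y=0, W=3) weight 1/20
  (Z=0, X=0, Y=1, W=2) weight 1/60
  (Z=0, X=0, Y=1, W=3) weight 1/60
  (Z=0, X=2, Y=0, W=2) weight 1/20
  (Z=0, X=2, Y=0, W=3) weight 1/20
  (Z=0, X=2, Y=1, W=2) weight 1/60
  (Z=0, X=2, Y=1, W=3) weight 1/60
  (Z=1, X=1, Y=0, W=2) weight 27/400
  … 3 more
Group by X:
  weight(X=0) = 2/15
  weight(X=1) = 9/50
  weight(X=2) = 2/15
Total weight = 2/15 + 9/50 + 2/15 = 67/150
P(X=0 | obs) = 2/15 / 67/150 = 20/67
P(X=1 | obs) = 9/50 / 67/150 = 27/67
P(X=2 | obs) = 2/15 / 67/150 = 20/67

P(X=0) = 20/67, P(X=1) = 27/67, P(X=2) = 20/67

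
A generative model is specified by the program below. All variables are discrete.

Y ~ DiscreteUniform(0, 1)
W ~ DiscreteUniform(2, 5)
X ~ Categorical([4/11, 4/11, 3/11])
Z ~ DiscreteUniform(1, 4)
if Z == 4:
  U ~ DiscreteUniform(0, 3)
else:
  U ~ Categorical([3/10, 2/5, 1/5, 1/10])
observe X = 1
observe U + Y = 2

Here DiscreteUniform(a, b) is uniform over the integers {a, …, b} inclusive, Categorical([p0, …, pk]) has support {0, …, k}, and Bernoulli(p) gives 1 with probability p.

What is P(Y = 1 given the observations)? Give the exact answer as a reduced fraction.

Enumerate traces; 32 have nonzero weight after conditioning:
  (Y=0, W=2, X=1, Z=1, U=2) weight 1/440
  (Y=0, W=2, X=1, Z=2, U=2) weight 1/440
  (Y=0, W=2, X=1, Z=3, U=2) weight 1/440
  (Y=0, W=2, X=1, Z=4, U=2) weight 1/352
  (Y=0, W=3, X=1, Z=1, U=2) weight 1/440
  (Y=0, W=3, X=1, Z=2, U=2) weight 1/440
  (Y=0, W=3, X=1, Z=3, U=2) weight 1/440
  (Y=0, W=3, X=1, Z=4, U=2) weight 1/352
  (Y=1, W=2, X=1, Z=1, U=1) weight 1/220
  … 23 more
Group by Y:
  weight(Y=0) = 17/440
  weight(Y=1) = 29/440
Total weight = 17/440 + 29/440 = 23/220
P(Y=0 | obs) = 17/440 / 23/220 = 17/46
P(Y=1 | obs) = 29/440 / 23/220 = 29/46

P(Y = 1 | obs) = 29/46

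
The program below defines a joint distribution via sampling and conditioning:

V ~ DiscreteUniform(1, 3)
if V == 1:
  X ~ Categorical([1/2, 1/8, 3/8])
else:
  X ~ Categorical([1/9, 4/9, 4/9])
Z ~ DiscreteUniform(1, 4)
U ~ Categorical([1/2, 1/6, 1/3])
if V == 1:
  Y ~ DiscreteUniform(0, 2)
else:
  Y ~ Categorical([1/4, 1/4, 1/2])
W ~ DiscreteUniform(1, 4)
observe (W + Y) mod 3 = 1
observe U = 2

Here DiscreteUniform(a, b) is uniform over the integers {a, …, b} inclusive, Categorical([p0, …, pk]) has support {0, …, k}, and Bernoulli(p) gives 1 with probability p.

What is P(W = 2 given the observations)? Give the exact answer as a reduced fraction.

P(W = 2 | obs) = 8/23

Enumerate traces; 144 have nonzero weight after conditioning:
  (V=1, X=0, Z=1, U=2, Y=0, W=1) weight 1/864
  (V=1, X=0, Z=1, U=2, Y=0, W=4) weight 1/864
  (V=1, X=0, Z=1, U=2, Y=1, W=3) weight 1/864
  (V=1, X=0, Z=1, U=2, Y=2, W=2) weight 1/864
  (V=1, X=0, Z=2, U=2, Y=0, W=1) weight 1/864
  (V=1, X=0, Z=2, U=2, Y=0, W=4) weight 1/864
  (V=1, X=0, Z=2, U=2, Y=1, W=3) weight 1/864
  (V=1, X=0, Z=2, U=2, Y=2, W=2) weight 1/864
  … 136 more
Group by W:
  weight(W=1) = 5/216
  weight(W=2) = 1/27
  weight(W=3) = 5/216
  weight(W=4) = 5/216
Total weight = 5/216 + 1/27 + 5/216 + 5/216 = 23/216
P(W=1 | obs) = 5/216 / 23/216 = 5/23
P(W=2 | obs) = 1/27 / 23/216 = 8/23
P(W=3 | obs) = 5/216 / 23/216 = 5/23
P(W=4 | obs) = 5/216 / 23/216 = 5/23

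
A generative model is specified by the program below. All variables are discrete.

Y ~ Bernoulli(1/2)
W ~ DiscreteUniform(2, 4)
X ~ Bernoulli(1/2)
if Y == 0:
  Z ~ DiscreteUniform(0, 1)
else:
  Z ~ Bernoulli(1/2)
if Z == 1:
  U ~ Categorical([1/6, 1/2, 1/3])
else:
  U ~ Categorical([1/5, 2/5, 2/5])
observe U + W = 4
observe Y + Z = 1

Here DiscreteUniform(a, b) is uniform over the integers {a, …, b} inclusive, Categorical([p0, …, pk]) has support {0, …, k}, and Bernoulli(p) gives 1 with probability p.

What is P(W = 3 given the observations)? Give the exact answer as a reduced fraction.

Enumerate traces; 12 have nonzero weight after conditioning:
  (Y=0, W=2, X=0, Z=1, U=2) weight 1/72
  (Y=0, W=2, X=1, Z=1, U=2) weight 1/72
  (Y=0, W=3, X=0, Z=1, U=1) weight 1/48
  (Y=0, W=3, X=1, Z=1, U=1) weight 1/48
  (Y=0, W=4, X=0, Z=1, U=0) weight 1/144
  (Y=0, W=4, X=1, Z=1, U=0) weight 1/144
  (Y=1, W=2, X=0, Z=0, U=2) weight 1/60
  (Y=1, W=2, X=1, Z=0, U=2) weight 1/60
  … 4 more
Group by W:
  weight(W=2) = 11/180
  weight(W=3) = 3/40
  weight(W=4) = 11/360
Total weight = 11/180 + 3/40 + 11/360 = 1/6
P(W=2 | obs) = 11/180 / 1/6 = 11/30
P(W=3 | obs) = 3/40 / 1/6 = 9/20
P(W=4 | obs) = 11/360 / 1/6 = 11/60

P(W = 3 | obs) = 9/20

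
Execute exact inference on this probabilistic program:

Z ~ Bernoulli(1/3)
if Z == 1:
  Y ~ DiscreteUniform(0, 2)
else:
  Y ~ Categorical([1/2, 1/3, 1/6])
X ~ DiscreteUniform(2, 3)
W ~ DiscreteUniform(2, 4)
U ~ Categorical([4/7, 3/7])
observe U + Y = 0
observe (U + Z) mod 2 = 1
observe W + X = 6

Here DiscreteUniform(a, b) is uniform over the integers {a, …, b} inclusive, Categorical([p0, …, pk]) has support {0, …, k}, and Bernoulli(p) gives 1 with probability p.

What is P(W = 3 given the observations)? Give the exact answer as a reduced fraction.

P(W = 3 | obs) = 1/2

Enumerate traces; 2 have nonzero weight after conditioning:
  (Z=1, Y=0, X=2, W=4, U=0) weight 2/189
  (Z=1, Y=0, X=3, W=3, U=0) weight 2/189
Group by W:
  weight(W=3) = 2/189
  weight(W=4) = 2/189
Total weight = 2/189 + 2/189 = 4/189
P(W=3 | obs) = 2/189 / 4/189 = 1/2
P(W=4 | obs) = 2/189 / 4/189 = 1/2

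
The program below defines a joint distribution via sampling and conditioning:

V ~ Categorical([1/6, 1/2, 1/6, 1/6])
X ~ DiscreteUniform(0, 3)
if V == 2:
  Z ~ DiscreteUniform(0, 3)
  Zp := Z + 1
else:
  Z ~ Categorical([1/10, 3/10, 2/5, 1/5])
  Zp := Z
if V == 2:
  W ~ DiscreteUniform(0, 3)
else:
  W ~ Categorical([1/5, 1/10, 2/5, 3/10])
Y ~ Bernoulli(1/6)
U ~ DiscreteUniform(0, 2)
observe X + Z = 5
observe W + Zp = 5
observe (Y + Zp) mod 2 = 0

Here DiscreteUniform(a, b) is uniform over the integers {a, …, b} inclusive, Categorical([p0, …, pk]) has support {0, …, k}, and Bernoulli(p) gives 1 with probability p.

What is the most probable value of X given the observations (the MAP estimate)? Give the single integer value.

Enumerate traces; 24 have nonzero weight after conditioning:
  (V=0, X=2, Z=3, W=2, Y=1, U=0) weight 1/5400
  (V=0, X=2, Z=3, W=2, Y=1, U=1) weight 1/5400
  (V=0, X=2, Z=3, W=2, Y=1, U=2) weight 1/5400
  (V=0, X=3, Z=2, W=3, Y=0, U=0) weight 1/720
  (V=0, X=3, Z=2, W=3, Y=0, U=1) weight 1/720
  (V=0, X=3, Z=2, W=3, Y=0, U=2) weight 1/720
  (V=1, X=2, Z=3, W=2, Y=1, U=0) weight 1/1800
  (V=1, X=2, Z=3, W=2, Y=1, U=1) weight 1/1800
  … 16 more
Group by X:
  weight(X=2) = 19/3840
  weight(X=3) = 49/2304
Total weight = 19/3840 + 49/2304 = 151/5760
P(X=2 | obs) = 19/3840 / 151/5760 = 57/302
P(X=3 | obs) = 49/2304 / 151/5760 = 245/302
argmax = 3

argmax_v P(X = v | obs) = 3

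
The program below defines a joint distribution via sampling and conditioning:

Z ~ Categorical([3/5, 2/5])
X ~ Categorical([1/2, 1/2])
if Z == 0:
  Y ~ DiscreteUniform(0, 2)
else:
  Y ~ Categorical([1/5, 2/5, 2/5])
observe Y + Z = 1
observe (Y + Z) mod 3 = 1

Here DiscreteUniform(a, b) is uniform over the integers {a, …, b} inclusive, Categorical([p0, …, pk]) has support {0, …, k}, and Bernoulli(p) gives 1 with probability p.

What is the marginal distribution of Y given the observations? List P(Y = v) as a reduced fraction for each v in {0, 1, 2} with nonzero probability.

Enumerate traces; 4 have nonzero weight after conditioning:
  (Z=0, X=0, Y=1) weight 1/10
  (Z=0, X=1, Y=1) weight 1/10
  (Z=1, X=0, Y=0) weight 1/25
  (Z=1, X=1, Y=0) weight 1/25
Group by Y:
  weight(Y=0) = 2/25
  weight(Y=1) = 1/5
Total weight = 2/25 + 1/5 = 7/25
P(Y=0 | obs) = 2/25 / 7/25 = 2/7
P(Y=1 | obs) = 1/5 / 7/25 = 5/7

P(Y=0) = 2/7, P(Y=1) = 5/7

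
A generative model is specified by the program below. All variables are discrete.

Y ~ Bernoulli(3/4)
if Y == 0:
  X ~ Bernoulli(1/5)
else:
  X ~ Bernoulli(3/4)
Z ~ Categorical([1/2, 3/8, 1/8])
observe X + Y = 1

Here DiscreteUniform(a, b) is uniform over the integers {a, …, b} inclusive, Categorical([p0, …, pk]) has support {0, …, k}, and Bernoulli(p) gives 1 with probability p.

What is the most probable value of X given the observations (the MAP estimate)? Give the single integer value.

argmax_v P(X = v | obs) = 0

Enumerate traces; 6 have nonzero weight after conditioning:
  (Y=0, X=1, Z=0) weight 1/40
  (Y=0, X=1, Z=1) weight 3/160
  (Y=0, X=1, Z=2) weight 1/160
  (Y=1, X=0, Z=0) weight 3/32
  (Y=1, X=0, Z=1) weight 9/128
  (Y=1, X=0, Z=2) weight 3/128
Group by X:
  weight(X=0) = 3/16
  weight(X=1) = 1/20
Total weight = 3/16 + 1/20 = 19/80
P(X=0 | obs) = 3/16 / 19/80 = 15/19
P(X=1 | obs) = 1/20 / 19/80 = 4/19
argmax = 0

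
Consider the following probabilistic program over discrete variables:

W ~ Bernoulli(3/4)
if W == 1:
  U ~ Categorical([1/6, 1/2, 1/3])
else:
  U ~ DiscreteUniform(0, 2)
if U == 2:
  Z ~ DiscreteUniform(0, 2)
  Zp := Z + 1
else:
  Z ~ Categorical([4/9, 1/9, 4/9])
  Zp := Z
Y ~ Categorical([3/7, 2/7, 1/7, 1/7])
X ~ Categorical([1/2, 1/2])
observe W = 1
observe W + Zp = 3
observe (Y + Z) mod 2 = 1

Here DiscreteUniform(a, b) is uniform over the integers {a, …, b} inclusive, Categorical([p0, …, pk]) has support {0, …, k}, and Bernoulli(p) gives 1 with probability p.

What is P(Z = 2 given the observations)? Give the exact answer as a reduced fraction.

P(Z = 2 | obs) = 2/3

Enumerate traces; 12 have nonzero weight after conditioning:
  (W=1, U=0, Z=2, Y=1, X=0) weight 1/126
  (W=1, U=0, Z=2, Y=1, X=1) weight 1/126
  (W=1, U=0, Z=2, Y=3, X=0) weight 1/252
  (W=1, U=0, Z=2, Y=3, X=1) weight 1/252
  (W=1, U=1, Z=2, Y=1, X=0) weight 1/42
  (W=1, U=1, Z=2, Y=1, X=1) weight 1/42
  (W=1, U=1, Z=2, Y=3, X=0) weight 1/84
  (W=1, U=1, Z=2, Y=3, X=1) weight 1/84
  (W=1, U=2, Z=1, Y=0, X=0) weight 1/56
  … 3 more
Group by Z:
  weight(Z=1) = 1/21
  weight(Z=2) = 2/21
Total weight = 1/21 + 2/21 = 1/7
P(Z=1 | obs) = 1/21 / 1/7 = 1/3
P(Z=2 | obs) = 2/21 / 1/7 = 2/3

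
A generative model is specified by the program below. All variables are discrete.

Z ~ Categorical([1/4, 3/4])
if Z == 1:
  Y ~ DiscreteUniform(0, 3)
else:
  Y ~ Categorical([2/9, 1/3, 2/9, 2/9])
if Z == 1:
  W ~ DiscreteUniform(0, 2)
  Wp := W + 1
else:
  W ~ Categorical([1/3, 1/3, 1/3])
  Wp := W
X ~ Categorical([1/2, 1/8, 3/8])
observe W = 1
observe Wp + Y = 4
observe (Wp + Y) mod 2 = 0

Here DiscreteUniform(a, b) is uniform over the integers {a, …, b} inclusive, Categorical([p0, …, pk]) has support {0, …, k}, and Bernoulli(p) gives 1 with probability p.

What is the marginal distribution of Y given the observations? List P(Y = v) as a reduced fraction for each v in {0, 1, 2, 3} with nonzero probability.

P(Y=2) = 27/35, P(Y=3) = 8/35

Enumerate traces; 6 have nonzero weight after conditioning:
  (Z=0, Y=3, W=1, X=0) weight 1/108
  (Z=0, Y=3, W=1, X=1) weight 1/432
  (Z=0, Y=3, W=1, X=2) weight 1/144
  (Z=1, Y=2, W=1, X=0) weight 1/32
  (Z=1, Y=2, W=1, X=1) weight 1/128
  (Z=1, Y=2, W=1, X=2) weight 3/128
Group by Y:
  weight(Y=2) = 1/16
  weight(Y=3) = 1/54
Total weight = 1/16 + 1/54 = 35/432
P(Y=2 | obs) = 1/16 / 35/432 = 27/35
P(Y=3 | obs) = 1/54 / 35/432 = 8/35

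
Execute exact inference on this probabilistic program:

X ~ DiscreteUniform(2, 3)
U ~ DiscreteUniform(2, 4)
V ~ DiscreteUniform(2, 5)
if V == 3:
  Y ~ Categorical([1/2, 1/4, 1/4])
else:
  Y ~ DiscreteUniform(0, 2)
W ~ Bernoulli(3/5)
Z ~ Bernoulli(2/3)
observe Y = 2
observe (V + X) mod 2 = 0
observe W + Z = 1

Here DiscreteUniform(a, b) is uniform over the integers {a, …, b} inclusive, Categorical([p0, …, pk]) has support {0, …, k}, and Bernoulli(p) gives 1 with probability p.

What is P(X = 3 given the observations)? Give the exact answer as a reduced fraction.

P(X = 3 | obs) = 7/15

Enumerate traces; 24 have nonzero weight after conditioning:
  (X=2, U=2, V=2, Y=2, W=0, Z=1) weight 1/270
  (X=2, U=2, V=2, Y=2, W=1, Z=0) weight 1/360
  (X=2, U=2, V=4, Y=2, W=0, Z=1) weight 1/270
  (X=2, U=2, V=4, Y=2, W=1, Z=0) weight 1/360
  (X=2, U=3, V=2, Y=2, W=0, Z=1) weight 1/270
  (X=2, U=3, V=2, Y=2, W=1, Z=0) weight 1/360
  (X=2, U=3, V=4, Y=2, W=0, Z=1) weight 1/270
  (X=2, U=3, V=4, Y=2, W=1, Z=0) weight 1/360
  (X=3, U=2, V=3, Y=2, W=0, Z=1) weight 1/360
  … 15 more
Group by X:
  weight(X=2) = 7/180
  weight(X=3) = 49/1440
Total weight = 7/180 + 49/1440 = 7/96
P(X=2 | obs) = 7/180 / 7/96 = 8/15
P(X=3 | obs) = 49/1440 / 7/96 = 7/15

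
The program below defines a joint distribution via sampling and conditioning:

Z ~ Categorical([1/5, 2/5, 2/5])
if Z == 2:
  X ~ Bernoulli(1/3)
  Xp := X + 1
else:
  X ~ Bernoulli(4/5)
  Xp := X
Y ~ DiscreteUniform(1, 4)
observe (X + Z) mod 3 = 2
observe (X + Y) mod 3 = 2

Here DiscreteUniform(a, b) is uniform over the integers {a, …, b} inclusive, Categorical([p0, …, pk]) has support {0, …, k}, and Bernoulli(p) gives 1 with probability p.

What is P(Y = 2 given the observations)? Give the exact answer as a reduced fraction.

Enumerate traces; 3 have nonzero weight after conditioning:
  (Z=1, X=1, Y=1) weight 2/25
  (Z=1, X=1, Y=4) weight 2/25
  (Z=2, X=0, Y=2) weight 1/15
Group by Y:
  weight(Y=1) = 2/25
  weight(Y=2) = 1/15
  weight(Y=4) = 2/25
Total weight = 2/25 + 1/15 + 2/25 = 17/75
P(Y=1 | obs) = 2/25 / 17/75 = 6/17
P(Y=2 | obs) = 1/15 / 17/75 = 5/17
P(Y=4 | obs) = 2/25 / 17/75 = 6/17

P(Y = 2 | obs) = 5/17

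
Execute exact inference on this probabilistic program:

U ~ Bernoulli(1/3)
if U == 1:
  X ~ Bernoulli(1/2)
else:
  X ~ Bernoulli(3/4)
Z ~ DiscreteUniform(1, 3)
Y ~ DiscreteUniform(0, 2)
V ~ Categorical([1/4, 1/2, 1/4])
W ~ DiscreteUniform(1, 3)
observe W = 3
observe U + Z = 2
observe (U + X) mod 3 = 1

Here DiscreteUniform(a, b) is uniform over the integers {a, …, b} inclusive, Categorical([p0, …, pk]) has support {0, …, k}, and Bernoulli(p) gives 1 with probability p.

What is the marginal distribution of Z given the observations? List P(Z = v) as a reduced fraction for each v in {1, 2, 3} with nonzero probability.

P(Z=1) = 1/4, P(Z=2) = 3/4

Enumerate traces; 18 have nonzero weight after conditioning:
  (U=0, X=1, Z=2, Y=0, V=0, W=3) weight 1/216
  (U=0, X=1, Z=2, Y=0, V=1, W=3) weight 1/108
  (U=0, X=1, Z=2, Y=0, V=2, W=3) weight 1/216
  (U=0, X=1, Z=2, Y=1, V=0, W=3) weight 1/216
  (U=0, X=1, Z=2, Y=1, V=1, W=3) weight 1/108
  (U=0, X=1, Z=2, Y=1, V=2, W=3) weight 1/216
  (U=0, X=1, Z=2, Y=2, V=0, W=3) weight 1/216
  (U=0, X=1, Z=2, Y=2, V=1, W=3) weight 1/108
  (U=1, X=0, Z=1, Y=0, V=0, W=3) weight 1/648
  … 9 more
Group by Z:
  weight(Z=1) = 1/54
  weight(Z=2) = 1/18
Total weight = 1/54 + 1/18 = 2/27
P(Z=1 | obs) = 1/54 / 2/27 = 1/4
P(Z=2 | obs) = 1/18 / 2/27 = 3/4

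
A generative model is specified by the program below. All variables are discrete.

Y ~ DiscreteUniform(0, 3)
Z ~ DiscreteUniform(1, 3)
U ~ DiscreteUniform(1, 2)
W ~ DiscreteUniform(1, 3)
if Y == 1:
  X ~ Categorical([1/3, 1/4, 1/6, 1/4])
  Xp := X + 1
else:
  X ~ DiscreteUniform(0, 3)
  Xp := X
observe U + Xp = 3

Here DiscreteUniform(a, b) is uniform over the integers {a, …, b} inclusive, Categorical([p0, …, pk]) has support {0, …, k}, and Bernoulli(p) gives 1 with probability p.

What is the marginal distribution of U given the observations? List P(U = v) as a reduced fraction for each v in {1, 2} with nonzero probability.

P(U=1) = 12/25, P(U=2) = 13/25

Enumerate traces; 72 have nonzero weight after conditioning:
  (Y=0, Z=1, U=1, W=1, X=2) weight 1/288
  (Y=0, Z=1, U=1, W=2, X=2) weight 1/288
  (Y=0, Z=1, U=1, W=3, X=2) weight 1/288
  (Y=0, Z=1, U=2, W=1, X=1) weight 1/288
  (Y=0, Z=1, U=2, W=2, X=1) weight 1/288
  (Y=0, Z=1, U=2, W=3, X=1) weight 1/288
  (Y=0, Z=2, U=1, W=1, X=2) weight 1/288
  (Y=0, Z=2, U=1, W=2, X=2) weight 1/288
  … 64 more
Group by U:
  weight(U=1) = 1/8
  weight(U=2) = 13/96
Total weight = 1/8 + 13/96 = 25/96
P(U=1 | obs) = 1/8 / 25/96 = 12/25
P(U=2 | obs) = 13/96 / 25/96 = 13/25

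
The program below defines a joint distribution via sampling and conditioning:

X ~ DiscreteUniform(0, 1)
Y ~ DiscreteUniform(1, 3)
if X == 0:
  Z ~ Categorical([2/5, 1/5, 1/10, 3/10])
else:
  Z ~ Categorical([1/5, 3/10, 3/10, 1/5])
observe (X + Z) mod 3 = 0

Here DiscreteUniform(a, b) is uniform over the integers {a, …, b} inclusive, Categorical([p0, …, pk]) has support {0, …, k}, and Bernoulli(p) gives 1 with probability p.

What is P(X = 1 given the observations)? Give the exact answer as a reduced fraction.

P(X = 1 | obs) = 3/10

Enumerate traces; 9 have nonzero weight after conditioning:
  (X=0, Y=1, Z=0) weight 1/15
  (X=0, Y=1, Z=3) weight 1/20
  (X=0, Y=2, Z=0) weight 1/15
  (X=0, Y=2, Z=3) weight 1/20
  (X=0, Y=3, Z=0) weight 1/15
  (X=0, Y=3, Z=3) weight 1/20
  (X=1, Y=1, Z=2) weight 1/20
  (X=1, Y=2, Z=2) weight 1/20
  … 1 more
Group by X:
  weight(X=0) = 7/20
  weight(X=1) = 3/20
Total weight = 7/20 + 3/20 = 1/2
P(X=0 | obs) = 7/20 / 1/2 = 7/10
P(X=1 | obs) = 3/20 / 1/2 = 3/10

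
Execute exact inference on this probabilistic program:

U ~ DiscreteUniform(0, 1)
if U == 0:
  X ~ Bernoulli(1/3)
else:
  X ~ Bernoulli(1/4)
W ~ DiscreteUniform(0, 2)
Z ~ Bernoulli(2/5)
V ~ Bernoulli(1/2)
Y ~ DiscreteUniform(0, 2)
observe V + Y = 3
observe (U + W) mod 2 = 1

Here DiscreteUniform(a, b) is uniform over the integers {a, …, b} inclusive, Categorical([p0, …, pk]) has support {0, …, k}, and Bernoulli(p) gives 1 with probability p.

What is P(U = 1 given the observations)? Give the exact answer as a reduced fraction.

Enumerate traces; 12 have nonzero weight after conditioning:
  (U=0, X=0, W=1, Z=0, V=1, Y=2) weight 1/90
  (U=0, X=0, W=1, Z=1, V=1, Y=2) weight 1/135
  (U=0, X=1, W=1, Z=0, V=1, Y=2) weight 1/180
  (U=0, X=1, W=1, Z=1, V=1, Y=2) weight 1/270
  (U=1, X=0, W=0, Z=0, V=1, Y=2) weight 1/80
  (U=1, X=0, W=0, Z=1, V=1, Y=2) weight 1/120
  (U=1, X=0, W=2, Z=0, V=1, Y=2) weight 1/80
  (U=1, X=0, W=2, Z=1, V=1, Y=2) weight 1/120
  … 4 more
Group by U:
  weight(U=0) = 1/36
  weight(U=1) = 1/18
Total weight = 1/36 + 1/18 = 1/12
P(U=0 | obs) = 1/36 / 1/12 = 1/3
P(U=1 | obs) = 1/18 / 1/12 = 2/3

P(U = 1 | obs) = 2/3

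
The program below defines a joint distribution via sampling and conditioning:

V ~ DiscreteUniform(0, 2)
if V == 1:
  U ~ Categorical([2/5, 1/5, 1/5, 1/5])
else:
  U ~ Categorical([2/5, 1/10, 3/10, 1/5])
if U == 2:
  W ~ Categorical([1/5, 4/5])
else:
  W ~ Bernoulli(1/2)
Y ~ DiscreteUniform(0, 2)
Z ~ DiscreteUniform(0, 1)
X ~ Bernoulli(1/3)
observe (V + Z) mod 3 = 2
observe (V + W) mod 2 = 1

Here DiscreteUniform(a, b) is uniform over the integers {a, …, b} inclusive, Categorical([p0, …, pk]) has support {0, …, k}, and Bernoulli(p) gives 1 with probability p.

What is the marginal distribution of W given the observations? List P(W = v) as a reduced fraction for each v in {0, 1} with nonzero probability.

P(W=0) = 44/103, P(W=1) = 59/103

Enumerate traces; 48 have nonzero weight after conditioning:
  (V=1, U=0, W=0, Y=0, Z=1, X=0) weight 1/135
  (V=1, U=0, W=0, Y=0, Z=1, X=1) weight 1/270
  (V=1, U=0, W=0, Y=1, Z=1, X=0) weight 1/135
  (V=1, U=0, W=0, Y=1, Z=1, X=1) weight 1/270
  (V=1, U=0, W=0, Y=2, Z=1, X=0) weight 1/135
  (V=1, U=0, W=0, Y=2, Z=1, X=1) weight 1/270
  (V=1, U=1, W=0, Y=0, Z=1, X=0) weight 1/270
  (V=1, U=1, W=0, Y=0, Z=1, X=1) weight 1/540
  (V=2, U=0, W=1, Y=0, Z=0, X=0) weight 1/135
  … 39 more
Group by W:
  weight(W=0) = 11/150
  weight(W=1) = 59/600
Total weight = 11/150 + 59/600 = 103/600
P(W=0 | obs) = 11/150 / 103/600 = 44/103
P(W=1 | obs) = 59/600 / 103/600 = 59/103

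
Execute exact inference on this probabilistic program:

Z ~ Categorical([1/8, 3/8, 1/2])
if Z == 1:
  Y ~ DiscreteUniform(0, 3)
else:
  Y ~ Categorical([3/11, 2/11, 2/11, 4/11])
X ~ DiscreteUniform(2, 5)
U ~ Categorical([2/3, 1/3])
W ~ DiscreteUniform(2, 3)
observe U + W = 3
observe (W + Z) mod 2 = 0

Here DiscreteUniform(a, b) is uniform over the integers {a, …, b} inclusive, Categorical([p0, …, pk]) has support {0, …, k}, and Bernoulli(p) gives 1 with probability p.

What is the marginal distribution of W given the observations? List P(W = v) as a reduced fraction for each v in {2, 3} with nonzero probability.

P(W=2) = 5/11, P(W=3) = 6/11

Enumerate traces; 48 have nonzero weight after conditioning:
  (Z=0, Y=0, X=2, U=1, W=2) weight 1/704
  (Z=0, Y=0, X=3, U=1, W=2) weight 1/704
  (Z=0, Y=0, X=4, U=1, W=2) weight 1/704
  (Z=0, Y=0, X=5, U=1, W=2) weight 1/704
  (Z=0, Y=1, X=2, U=1, W=2) weight 1/1056
  (Z=0, Y=1, X=3, U=1, W=2) weight 1/1056
  (Z=0, Y=1, X=4, U=1, W=2) weight 1/1056
  (Z=0, Y=1, X=5, U=1, W=2) weight 1/1056
  (Z=1, Y=0, X=2, U=0, W=3) weight 1/128
  … 39 more
Group by W:
  weight(W=2) = 5/48
  weight(W=3) = 1/8
Total weight = 5/48 + 1/8 = 11/48
P(W=2 | obs) = 5/48 / 11/48 = 5/11
P(W=3 | obs) = 1/8 / 11/48 = 6/11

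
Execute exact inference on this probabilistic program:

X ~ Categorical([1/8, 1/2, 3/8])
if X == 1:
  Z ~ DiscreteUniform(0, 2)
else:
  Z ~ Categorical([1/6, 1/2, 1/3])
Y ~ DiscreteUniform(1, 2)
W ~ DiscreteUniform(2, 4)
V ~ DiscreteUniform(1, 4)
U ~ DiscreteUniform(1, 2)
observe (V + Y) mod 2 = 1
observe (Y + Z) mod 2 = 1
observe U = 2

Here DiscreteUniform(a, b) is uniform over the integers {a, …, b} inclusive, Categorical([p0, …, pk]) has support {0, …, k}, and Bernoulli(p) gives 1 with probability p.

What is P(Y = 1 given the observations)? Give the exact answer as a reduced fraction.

P(Y = 1 | obs) = 7/12

Enumerate traces; 54 have nonzero weight after conditioning:
  (X=0, Z=0, Y=1, W=2, V=2, U=2) weight 1/2304
  (X=0, Z=0, Y=1, W=2, V=4, U=2) weight 1/2304
  (X=0, Z=0, Y=1, W=3, V=2, U=2) weight 1/2304
  (X=0, Z=0, Y=1, W=3, V=4, U=2) weight 1/2304
  (X=0, Z=0, Y=1, W=4, V=2, U=2) weight 1/2304
  (X=0, Z=0, Y=1, W=4, V=4, U=2) weight 1/2304
  (X=0, Z=1, Y=2, W=2, V=1, U=2) weight 1/768
  (X=0, Z=1, Y=2, W=2, V=3, U=2) weight 1/768
  … 46 more
Group by Y:
  weight(Y=1) = 7/96
  weight(Y=2) = 5/96
Total weight = 7/96 + 5/96 = 1/8
P(Y=1 | obs) = 7/96 / 1/8 = 7/12
P(Y=2 | obs) = 5/96 / 1/8 = 5/12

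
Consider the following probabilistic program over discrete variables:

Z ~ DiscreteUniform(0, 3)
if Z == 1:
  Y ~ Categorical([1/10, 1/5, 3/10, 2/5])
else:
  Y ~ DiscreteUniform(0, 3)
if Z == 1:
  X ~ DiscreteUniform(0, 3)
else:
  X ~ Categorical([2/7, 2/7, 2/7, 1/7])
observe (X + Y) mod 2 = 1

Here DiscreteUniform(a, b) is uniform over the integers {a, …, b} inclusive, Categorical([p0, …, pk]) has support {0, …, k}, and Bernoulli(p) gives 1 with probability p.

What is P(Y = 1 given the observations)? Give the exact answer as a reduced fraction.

P(Y = 1 | obs) = 37/140

Enumerate traces; 32 have nonzero weight after conditioning:
  (Z=0, Y=0, X=1) weight 1/56
  (Z=0, Y=0, X=3) weight 1/112
  (Z=0, Y=1, X=0) weight 1/56
  (Z=0, Y=1, X=2) weight 1/56
  (Z=0, Y=2, X=1) weight 1/56
  (Z=0, Y=2, X=3) weight 1/112
  (Z=0, Y=3, X=0) weight 1/56
  (Z=0, Y=3, X=2) weight 1/56
  … 24 more
Group by Y:
  weight(Y=0) = 13/140
  weight(Y=1) = 37/280
  weight(Y=2) = 33/280
  weight(Y=3) = 11/70
Total weight = 13/140 + 37/280 + 33/280 + 11/70 = 1/2
P(Y=0 | obs) = 13/140 / 1/2 = 13/70
P(Y=1 | obs) = 37/280 / 1/2 = 37/140
P(Y=2 | obs) = 33/280 / 1/2 = 33/140
P(Y=3 | obs) = 11/70 / 1/2 = 11/35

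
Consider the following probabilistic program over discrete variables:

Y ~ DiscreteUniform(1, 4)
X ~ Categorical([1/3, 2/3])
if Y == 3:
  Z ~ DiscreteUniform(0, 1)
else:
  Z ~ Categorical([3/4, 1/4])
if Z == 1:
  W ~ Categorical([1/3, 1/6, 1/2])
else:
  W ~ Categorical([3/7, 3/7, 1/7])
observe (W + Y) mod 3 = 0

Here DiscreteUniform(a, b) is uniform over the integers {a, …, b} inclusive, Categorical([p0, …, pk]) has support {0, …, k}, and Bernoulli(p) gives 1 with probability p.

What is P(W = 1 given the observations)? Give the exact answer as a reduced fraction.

Enumerate traces; 16 have nonzero weight after conditioning:
  (Y=1, X=0, Z=0, W=2) weight 1/112
  (Y=1, X=0, Z=1, W=2) weight 1/96
  (Y=1, X=1, Z=0, W=2) weight 1/56
  (Y=1, X=1, Z=1, W=2) weight 1/48
  (Y=2, X=0, Z=0, W=1) weight 3/112
  (Y=2, X=0, Z=1, W=1) weight 1/288
  (Y=2, X=1, Z=0, W=1) weight 3/56
  (Y=2, X=1, Z=1, W=1) weight 1/144
  (Y=3, X=0, Z=0, W=0) weight 1/56
  … 7 more
Group by W:
  weight(W=0) = 2/21
  weight(W=1) = 61/672
  weight(W=2) = 13/112
Total weight = 2/21 + 61/672 + 13/112 = 29/96
P(W=0 | obs) = 2/21 / 29/96 = 64/203
P(W=1 | obs) = 61/672 / 29/96 = 61/203
P(W=2 | obs) = 13/112 / 29/96 = 78/203

P(W = 1 | obs) = 61/203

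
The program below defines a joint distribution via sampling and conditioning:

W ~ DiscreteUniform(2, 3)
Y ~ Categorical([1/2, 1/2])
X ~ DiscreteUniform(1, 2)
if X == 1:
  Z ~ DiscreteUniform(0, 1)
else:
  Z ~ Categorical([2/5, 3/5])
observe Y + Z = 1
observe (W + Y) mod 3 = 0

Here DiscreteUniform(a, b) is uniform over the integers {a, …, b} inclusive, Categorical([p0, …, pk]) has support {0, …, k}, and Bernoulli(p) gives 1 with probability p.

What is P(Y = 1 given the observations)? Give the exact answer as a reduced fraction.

P(Y = 1 | obs) = 9/20

Enumerate traces; 4 have nonzero weight after conditioning:
  (W=2, Y=1, X=1, Z=0) weight 1/16
  (W=2, Y=1, X=2, Z=0) weight 1/20
  (W=3, Y=0, X=1, Z=1) weight 1/16
  (W=3, Y=0, X=2, Z=1) weight 3/40
Group by Y:
  weight(Y=0) = 11/80
  weight(Y=1) = 9/80
Total weight = 11/80 + 9/80 = 1/4
P(Y=0 | obs) = 11/80 / 1/4 = 11/20
P(Y=1 | obs) = 9/80 / 1/4 = 9/20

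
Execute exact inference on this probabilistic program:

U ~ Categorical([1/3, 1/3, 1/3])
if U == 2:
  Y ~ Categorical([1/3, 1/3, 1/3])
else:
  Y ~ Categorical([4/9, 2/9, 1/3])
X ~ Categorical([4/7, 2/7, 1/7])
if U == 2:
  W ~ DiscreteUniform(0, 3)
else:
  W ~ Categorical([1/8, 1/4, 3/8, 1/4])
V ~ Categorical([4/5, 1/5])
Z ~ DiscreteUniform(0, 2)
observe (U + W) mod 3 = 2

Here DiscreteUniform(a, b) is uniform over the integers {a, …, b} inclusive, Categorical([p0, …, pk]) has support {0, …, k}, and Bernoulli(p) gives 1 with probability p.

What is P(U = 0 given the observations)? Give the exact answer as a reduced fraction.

Enumerate traces; 216 have nonzero weight after conditioning:
  (U=0, Y=0, X=0, W=2, V=0, Z=0) weight 8/945
  (U=0, Y=0, X=0, W=2, V=0, Z=1) weight 8/945
  (U=0, Y=0, X=0, W=2, V=0, Z=2) weight 8/945
  (U=0, Y=0, X=0, W=2, V=1, Z=0) weight 2/945
  (U=0, Y=0, X=0, W=2, V=1, Z=1) weight 2/945
  (U=0, Y=0, X=0, W=2, V=1, Z=2) weight 2/945
  (U=0, Y=0, X=1, W=2, V=0, Z=0) weight 4/945
  (U=0, Y=0, X=1, W=2, V=0, Z=1) weight 4/945
  (U=1, Y=0, X=0, W=1, V=0, Z=0) weight 16/2835
  (U=2, Y=0, X=0, W=0, V=0, Z=0) weight 4/945
  … 206 more
Group by U:
  weight(U=0) = 1/8
  weight(U=1) = 1/12
  weight(U=2) = 1/6
Total weight = 1/8 + 1/12 + 1/6 = 3/8
P(U=0 | obs) = 1/8 / 3/8 = 1/3
P(U=1 | obs) = 1/12 / 3/8 = 2/9
P(U=2 | obs) = 1/6 / 3/8 = 4/9

P(U = 0 | obs) = 1/3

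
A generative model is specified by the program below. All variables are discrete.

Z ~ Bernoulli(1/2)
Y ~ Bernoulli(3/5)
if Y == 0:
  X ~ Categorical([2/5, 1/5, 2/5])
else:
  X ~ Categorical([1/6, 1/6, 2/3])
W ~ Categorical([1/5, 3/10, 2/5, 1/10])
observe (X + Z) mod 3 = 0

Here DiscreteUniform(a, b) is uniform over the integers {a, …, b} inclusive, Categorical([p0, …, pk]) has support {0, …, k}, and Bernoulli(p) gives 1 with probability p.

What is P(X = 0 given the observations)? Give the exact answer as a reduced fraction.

Enumerate traces; 16 have nonzero weight after conditioning:
  (Z=0, Y=0, X=0, W=0) weight 2/125
  (Z=0, Y=0, X=0, W=1) weight 3/125
  (Z=0, Y=0, X=0, W=2) weight 4/125
  (Z=0, Y=0, X=0, W=3) weight 1/125
  (Z=0, Y=1, X=0, W=0) weight 1/100
  (Z=0, Y=1, X=0, W=1) weight 3/200
  (Z=0, Y=1, X=0, W=2) weight 1/50
  (Z=0, Y=1, X=0, W=3) weight 1/200
  (Z=1, Y=0, X=2, W=0) weight 2/125
  … 7 more
Group by X:
  weight(X=0) = 13/100
  weight(X=2) = 7/25
Total weight = 13/100 + 7/25 = 41/100
P(X=0 | obs) = 13/100 / 41/100 = 13/41
P(X=2 | obs) = 7/25 / 41/100 = 28/41

P(X = 0 | obs) = 13/41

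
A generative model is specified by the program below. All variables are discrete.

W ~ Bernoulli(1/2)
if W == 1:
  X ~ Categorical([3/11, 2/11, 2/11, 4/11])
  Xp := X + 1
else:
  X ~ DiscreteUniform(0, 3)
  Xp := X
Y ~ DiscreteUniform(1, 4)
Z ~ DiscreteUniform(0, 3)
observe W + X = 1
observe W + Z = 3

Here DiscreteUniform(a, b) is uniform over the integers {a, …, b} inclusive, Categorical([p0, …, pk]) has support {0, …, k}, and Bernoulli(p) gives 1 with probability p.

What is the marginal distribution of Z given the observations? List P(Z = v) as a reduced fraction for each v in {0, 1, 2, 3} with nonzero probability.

Enumerate traces; 8 have nonzero weight after conditioning:
  (W=0, X=1, Y=1, Z=3) weight 1/128
  (W=0, X=1, Y=2, Z=3) weight 1/128
  (W=0, X=1, Y=3, Z=3) weight 1/128
  (W=0, X=1, Y=4, Z=3) weight 1/128
  (W=1, X=0, Y=1, Z=2) weight 3/352
  (W=1, X=0, Y=2, Z=2) weight 3/352
  (W=1, X=0, Y=3, Z=2) weight 3/352
  (W=1, X=0, Y=4, Z=2) weight 3/352
Group by Z:
  weight(Z=2) = 3/88
  weight(Z=3) = 1/32
Total weight = 3/88 + 1/32 = 23/352
P(Z=2 | obs) = 3/88 / 23/352 = 12/23
P(Z=3 | obs) = 1/32 / 23/352 = 11/23

P(Z=2) = 12/23, P(Z=3) = 11/23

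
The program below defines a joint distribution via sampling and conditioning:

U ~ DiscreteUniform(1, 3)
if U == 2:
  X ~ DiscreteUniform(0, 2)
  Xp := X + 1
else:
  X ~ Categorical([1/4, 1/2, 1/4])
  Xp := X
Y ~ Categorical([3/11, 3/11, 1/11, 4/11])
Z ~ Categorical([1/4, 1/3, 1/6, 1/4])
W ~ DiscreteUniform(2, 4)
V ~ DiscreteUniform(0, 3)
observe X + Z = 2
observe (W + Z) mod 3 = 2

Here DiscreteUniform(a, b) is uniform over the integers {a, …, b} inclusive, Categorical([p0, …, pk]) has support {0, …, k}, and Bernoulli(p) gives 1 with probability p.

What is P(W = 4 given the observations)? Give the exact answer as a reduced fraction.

Enumerate traces; 144 have nonzero weight after conditioning:
  (U=1, X=0, Y=0, Z=2, W=3, V=0) weight 1/3168
  (U=1, X=0, Y=0, Z=2, W=3, V=1) weight 1/3168
  (U=1, X=0, Y=0, Z=2, W=3, V=2) weight 1/3168
  (U=1, X=0, Y=0, Z=2, W=3, V=3) weight 1/3168
  (U=1, X=0, Y=1, Z=2, W=3, V=0) weight 1/3168
  (U=1, X=0, Y=1, Z=2, W=3, V=1) weight 1/3168
  (U=1, X=0, Y=1, Z=2, W=3, V=2) weight 1/3168
  (U=1, X=0, Y=1, Z=2, W=3, V=3) weight 1/3168
  (U=1, X=1, Y=0, Z=1, W=4, V=0) weight 1/792
  (U=1, X=2, Y=0, Z=0, W=2, V=0) weight 1/2112
  … 134 more
Group by W:
  weight(W=2) = 5/216
  weight(W=3) = 5/324
  weight(W=4) = 4/81
Total weight = 5/216 + 5/324 + 4/81 = 19/216
P(W=2 | obs) = 5/216 / 19/216 = 5/19
P(W=3 | obs) = 5/324 / 19/216 = 10/57
P(W=4 | obs) = 4/81 / 19/216 = 32/57

P(W = 4 | obs) = 32/57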